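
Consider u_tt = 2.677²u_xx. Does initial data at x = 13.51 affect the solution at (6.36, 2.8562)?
Yes. The domain of dependence is [-1.2860474, 14.0060474], and 13.51 ∈ [-1.2860474, 14.0060474].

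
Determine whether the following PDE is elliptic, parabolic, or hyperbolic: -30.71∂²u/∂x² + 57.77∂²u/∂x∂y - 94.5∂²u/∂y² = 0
Coefficients: A = -30.71, B = 57.77, C = -94.5. B² - 4AC = -8271.0071, which is negative, so the equation is elliptic.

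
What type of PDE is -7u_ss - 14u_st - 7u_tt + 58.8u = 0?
With A = -7, B = -14, C = -7, the discriminant is 0. This is a parabolic PDE.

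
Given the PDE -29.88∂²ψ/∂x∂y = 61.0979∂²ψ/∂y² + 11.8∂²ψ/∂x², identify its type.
Rewriting in standard form: -11.8∂²ψ/∂x² - 29.88∂²ψ/∂x∂y - 61.0979∂²ψ/∂y² = 0. The second-order coefficients are A = -11.8, B = -29.88, C = -61.0979. Since B² - 4AC = -1991.00648 < 0, this is an elliptic PDE.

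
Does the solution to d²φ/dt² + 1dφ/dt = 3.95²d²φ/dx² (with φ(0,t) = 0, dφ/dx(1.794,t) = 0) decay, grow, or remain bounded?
φ → 0. Damping (γ=1) dissipates energy; oscillations decay exponentially.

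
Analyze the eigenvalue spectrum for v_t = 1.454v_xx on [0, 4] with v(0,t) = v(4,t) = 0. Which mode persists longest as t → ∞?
Eigenvalues: λₙ = 1.454n²π²/4².
First three modes:
  n=1: λ₁ = 1.454π²/4² ≈ 0.897
  n=2: λ₂ = 5.816π²/4² ≈ 3.588 (4× faster decay)
  n=3: λ₃ = 13.086π²/4² ≈ 8.072 (9× faster decay)
As t → ∞, higher modes decay exponentially faster. The n=1 mode dominates: v ~ c₁ sin(πx/4) e^{-λ₁t}.
Decay rate: λ₁ = 1.454π²/4² ≈ 0.897.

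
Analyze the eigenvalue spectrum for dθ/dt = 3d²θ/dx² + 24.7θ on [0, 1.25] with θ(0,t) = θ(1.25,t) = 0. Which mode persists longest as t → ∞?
Eigenvalues: λₙ = 3n²π²/1.25² - 24.7.
First three modes:
  n=1: λ₁ = 3π²/1.25² - 24.7 ≈ -5.75
  n=2: λ₂ = 12π²/1.25² - 24.7 ≈ 51.099
  n=3: λ₃ = 27π²/1.25² - 24.7 ≈ 145.847
Since 3π²/1.25² ≈ 18.95 < 24.7, λ₁ < 0.
The n=1 mode grows fastest (−λₙ is largest for n=1) → dominates.
Asymptotic: θ ~ c₁ sin(πx/1.25) e^{5.75t} (exponential growth at rate −λ₁ ≈ 5.75).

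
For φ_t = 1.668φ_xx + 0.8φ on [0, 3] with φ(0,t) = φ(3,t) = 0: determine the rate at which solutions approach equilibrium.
Eigenvalues: λₙ = 1.668n²π²/3² - 0.8.
First three modes:
  n=1: λ₁ = 1.668π²/3² - 0.8 ≈ 1.029
  n=2: λ₂ = 6.672π²/3² - 0.8 ≈ 6.517
  n=3: λ₃ = 15.012π²/3² - 0.8 ≈ 15.663
Since 1.668π²/3² ≈ 1.829 > 0.8, all λₙ > 0.
The n=1 mode decays slowest → dominates as t → ∞.
Asymptotic: φ ~ c₁ sin(πx/3) e^{-λ₁t} with decay rate λ₁ ≈ 1.029.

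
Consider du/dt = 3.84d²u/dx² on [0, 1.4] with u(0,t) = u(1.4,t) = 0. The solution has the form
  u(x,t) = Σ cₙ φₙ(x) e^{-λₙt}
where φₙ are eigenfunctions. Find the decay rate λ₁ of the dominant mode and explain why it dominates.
Eigenvalues: λₙ = 3.84n²π²/1.4².
First three modes:
  n=1: λ₁ = 3.84π²/1.4² ≈ 19.336
  n=2: λ₂ = 15.36π²/1.4² ≈ 77.345 (4× faster decay)
  n=3: λ₃ = 34.56π²/1.4² ≈ 174.027 (9× faster decay)
As t → ∞, higher modes decay exponentially faster. The n=1 mode dominates: u ~ c₁ sin(πx/1.4) e^{-λ₁t}.
Decay rate: λ₁ = 3.84π²/1.4² ≈ 19.336.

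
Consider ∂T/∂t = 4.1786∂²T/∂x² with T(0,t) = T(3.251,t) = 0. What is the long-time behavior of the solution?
As t → ∞, T → 0. Heat diffuses out through both boundaries.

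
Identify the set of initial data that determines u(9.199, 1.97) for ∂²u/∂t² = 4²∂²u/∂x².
Domain of dependence: [1.319, 17.079]. Signals travel at speed 4, so data within |x - 9.199| ≤ 4·1.97 = 7.88 can reach the point.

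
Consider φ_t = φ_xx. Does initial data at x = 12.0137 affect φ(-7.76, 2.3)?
Yes, for any finite x. The heat equation has infinite propagation speed, so all initial data affects all points at any t > 0.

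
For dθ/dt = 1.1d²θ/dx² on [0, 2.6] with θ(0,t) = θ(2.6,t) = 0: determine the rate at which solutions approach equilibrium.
Eigenvalues: λₙ = 1.1n²π²/2.6².
First three modes:
  n=1: λ₁ = 1.1π²/2.6² ≈ 1.606
  n=2: λ₂ = 4.4π²/2.6² ≈ 6.424 (4× faster decay)
  n=3: λ₃ = 9.9π²/2.6² ≈ 14.454 (9× faster decay)
As t → ∞, higher modes decay exponentially faster. The n=1 mode dominates: θ ~ c₁ sin(πx/2.6) e^{-λ₁t}.
Decay rate: λ₁ = 1.1π²/2.6² ≈ 1.606.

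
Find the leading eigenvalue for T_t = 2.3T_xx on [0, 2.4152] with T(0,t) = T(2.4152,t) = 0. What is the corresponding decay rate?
Eigenvalues: λₙ = 2.3n²π²/2.4152².
First three modes:
  n=1: λ₁ = 2.3π²/2.4152² ≈ 3.892
  n=2: λ₂ = 9.2π²/2.4152² ≈ 15.566 (4× faster decay)
  n=3: λ₃ = 20.7π²/2.4152² ≈ 35.024 (9× faster decay)
As t → ∞, higher modes decay exponentially faster. The n=1 mode dominates: T ~ c₁ sin(πx/2.4152) e^{-λ₁t}.
Decay rate: λ₁ = 2.3π²/2.4152² ≈ 3.892.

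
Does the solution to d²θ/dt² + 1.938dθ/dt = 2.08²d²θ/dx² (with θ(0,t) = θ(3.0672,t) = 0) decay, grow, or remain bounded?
θ → 0. Damping (γ=1.938) dissipates energy; oscillations decay exponentially.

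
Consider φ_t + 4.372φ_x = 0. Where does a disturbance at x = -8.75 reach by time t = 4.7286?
At x = 11.9234392. The characteristic carries data from (-8.75, 0) to (11.9234392, 4.7286).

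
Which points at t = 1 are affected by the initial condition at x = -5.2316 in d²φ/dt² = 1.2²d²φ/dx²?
Domain of influence: [-6.4316, -4.0316]. Data at x = -5.2316 spreads outward at speed 1.2.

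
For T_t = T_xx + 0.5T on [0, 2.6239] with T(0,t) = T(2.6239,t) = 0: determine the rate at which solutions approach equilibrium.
Eigenvalues: λₙ = n²π²/2.6239² - 0.5.
First three modes:
  n=1: λ₁ = π²/2.6239² - 0.5 ≈ 0.934
  n=2: λ₂ = 4π²/2.6239² - 0.5 ≈ 5.234
  n=3: λ₃ = 9π²/2.6239² - 0.5 ≈ 12.402
Since π²/2.6239² ≈ 1.434 > 0.5, all λₙ > 0.
The n=1 mode decays slowest → dominates as t → ∞.
Asymptotic: T ~ c₁ sin(πx/2.6239) e^{-λ₁t} with decay rate λ₁ ≈ 0.934.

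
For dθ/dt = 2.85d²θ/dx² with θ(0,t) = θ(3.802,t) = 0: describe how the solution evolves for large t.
θ → 0. Heat diffuses out through both boundaries.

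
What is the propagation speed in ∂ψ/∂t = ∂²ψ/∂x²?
Infinite. The heat equation is parabolic, not hyperbolic, so disturbances propagate instantly.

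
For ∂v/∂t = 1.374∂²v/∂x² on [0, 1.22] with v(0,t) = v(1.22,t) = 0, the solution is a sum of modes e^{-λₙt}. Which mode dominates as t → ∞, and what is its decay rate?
Eigenvalues: λₙ = 1.374n²π²/1.22².
First three modes:
  n=1: λ₁ = 1.374π²/1.22² ≈ 9.111
  n=2: λ₂ = 5.496π²/1.22² ≈ 36.444 (4× faster decay)
  n=3: λ₃ = 12.366π²/1.22² ≈ 81.999 (9× faster decay)
As t → ∞, higher modes decay exponentially faster. The n=1 mode dominates: v ~ c₁ sin(πx/1.22) e^{-λ₁t}.
Decay rate: λ₁ = 1.374π²/1.22² ≈ 9.111.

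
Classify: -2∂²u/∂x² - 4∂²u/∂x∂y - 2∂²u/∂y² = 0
Parabolic (discriminant = 0).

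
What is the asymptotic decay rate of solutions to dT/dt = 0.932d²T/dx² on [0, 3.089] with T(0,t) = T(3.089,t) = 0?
Eigenvalues: λₙ = 0.932n²π²/3.089².
First three modes:
  n=1: λ₁ = 0.932π²/3.089² ≈ 0.964
  n=2: λ₂ = 3.728π²/3.089² ≈ 3.856 (4× faster decay)
  n=3: λ₃ = 8.388π²/3.089² ≈ 8.676 (9× faster decay)
As t → ∞, higher modes decay exponentially faster. The n=1 mode dominates: T ~ c₁ sin(πx/3.089) e^{-λ₁t}.
Decay rate: λ₁ = 0.932π²/3.089² ≈ 0.964.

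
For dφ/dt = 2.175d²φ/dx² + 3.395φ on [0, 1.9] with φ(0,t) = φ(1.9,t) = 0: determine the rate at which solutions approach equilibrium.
Eigenvalues: λₙ = 2.175n²π²/1.9² - 3.395.
First three modes:
  n=1: λ₁ = 2.175π²/1.9² - 3.395 ≈ 2.551
  n=2: λ₂ = 8.7π²/1.9² - 3.395 ≈ 20.39
  n=3: λ₃ = 19.575π²/1.9² - 3.395 ≈ 50.122
Since 2.175π²/1.9² ≈ 5.946 > 3.395, all λₙ > 0.
The n=1 mode decays slowest → dominates as t → ∞.
Asymptotic: φ ~ c₁ sin(πx/1.9) e^{-λ₁t} with decay rate λ₁ ≈ 2.551.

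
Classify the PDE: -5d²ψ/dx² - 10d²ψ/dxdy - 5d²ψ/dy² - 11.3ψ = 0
A = -5, B = -10, C = -5. Discriminant B² - 4AC = 0. Since 0 = 0, parabolic.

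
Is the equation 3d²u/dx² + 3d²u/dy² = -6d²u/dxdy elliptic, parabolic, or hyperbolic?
Rewriting in standard form: 3d²u/dx² + 6d²u/dxdy + 3d²u/dy² = 0. Computing B² - 4AC with A = 3, B = 6, C = 3: discriminant = 0 (zero). Answer: parabolic.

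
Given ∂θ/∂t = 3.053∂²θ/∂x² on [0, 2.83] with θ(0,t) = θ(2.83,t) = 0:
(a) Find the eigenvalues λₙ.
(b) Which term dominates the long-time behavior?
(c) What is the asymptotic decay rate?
Eigenvalues: λₙ = 3.053n²π²/2.83².
First three modes:
  n=1: λ₁ = 3.053π²/2.83² ≈ 3.762
  n=2: λ₂ = 12.212π²/2.83² ≈ 15.049 (4× faster decay)
  n=3: λ₃ = 27.477π²/2.83² ≈ 33.861 (9× faster decay)
As t → ∞, higher modes decay exponentially faster. The n=1 mode dominates: θ ~ c₁ sin(πx/2.83) e^{-λ₁t}.
Decay rate: λ₁ = 3.053π²/2.83² ≈ 3.762.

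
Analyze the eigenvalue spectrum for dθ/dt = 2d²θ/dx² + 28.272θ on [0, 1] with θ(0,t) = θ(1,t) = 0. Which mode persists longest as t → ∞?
Eigenvalues: λₙ = 2n²π²/1² - 28.272.
First three modes:
  n=1: λ₁ = 2π² - 28.272 ≈ -8.533
  n=2: λ₂ = 8π² - 28.272 ≈ 50.685
  n=3: λ₃ = 18π² - 28.272 ≈ 149.381
Since 2π² ≈ 19.739 < 28.272, λ₁ < 0.
The n=1 mode grows fastest (−λₙ is largest for n=1) → dominates.
Asymptotic: θ ~ c₁ sin(πx/1) e^{8.533t} (exponential growth at rate −λ₁ ≈ 8.533).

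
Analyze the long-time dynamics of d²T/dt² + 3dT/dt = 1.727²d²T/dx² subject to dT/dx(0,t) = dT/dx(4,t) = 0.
Long-time behavior: T → constant (steady state). Damping (γ=3) dissipates the nonconstant modes; with Neumann BCs the spatial average obeys M''+γM'=0 and tends to a finite limit.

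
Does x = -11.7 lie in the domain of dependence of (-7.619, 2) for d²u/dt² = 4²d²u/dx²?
Yes. The domain of dependence is [-15.619, 0.381], and -11.7 ∈ [-15.619, 0.381].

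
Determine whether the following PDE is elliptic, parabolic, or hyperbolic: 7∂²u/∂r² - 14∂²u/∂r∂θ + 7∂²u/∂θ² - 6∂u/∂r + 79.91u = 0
Coefficients: A = 7, B = -14, C = 7. B² - 4AC = 0, which is zero, so the equation is parabolic.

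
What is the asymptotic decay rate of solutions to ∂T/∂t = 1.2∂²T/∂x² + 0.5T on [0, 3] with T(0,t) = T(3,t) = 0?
Eigenvalues: λₙ = 1.2n²π²/3² - 0.5.
First three modes:
  n=1: λ₁ = 1.2π²/3² - 0.5 ≈ 0.816
  n=2: λ₂ = 4.8π²/3² - 0.5 ≈ 4.764
  n=3: λ₃ = 10.8π²/3² - 0.5 ≈ 11.344
Since 1.2π²/3² ≈ 1.316 > 0.5, all λₙ > 0.
The n=1 mode decays slowest → dominates as t → ∞.
Asymptotic: T ~ c₁ sin(πx/3) e^{-λ₁t} with decay rate λ₁ ≈ 0.816.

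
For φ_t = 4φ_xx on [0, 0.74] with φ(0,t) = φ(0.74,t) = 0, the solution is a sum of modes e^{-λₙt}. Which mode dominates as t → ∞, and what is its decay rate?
Eigenvalues: λₙ = 4n²π²/0.74².
First three modes:
  n=1: λ₁ = 4π²/0.74² ≈ 72.094
  n=2: λ₂ = 16π²/0.74² ≈ 288.374 (4× faster decay)
  n=3: λ₃ = 36π²/0.74² ≈ 648.842 (9× faster decay)
As t → ∞, higher modes decay exponentially faster. The n=1 mode dominates: φ ~ c₁ sin(πx/0.74) e^{-λ₁t}.
Decay rate: λ₁ = 4π²/0.74² ≈ 72.094.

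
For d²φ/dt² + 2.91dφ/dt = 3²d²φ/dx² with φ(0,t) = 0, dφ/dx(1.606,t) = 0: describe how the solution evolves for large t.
φ → 0. Damping (γ=2.91) dissipates energy; oscillations decay exponentially.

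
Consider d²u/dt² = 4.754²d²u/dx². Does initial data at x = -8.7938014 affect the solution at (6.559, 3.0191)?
No. The domain of dependence is [-7.7938014, 20.9118014], and -8.7938014 is outside this interval.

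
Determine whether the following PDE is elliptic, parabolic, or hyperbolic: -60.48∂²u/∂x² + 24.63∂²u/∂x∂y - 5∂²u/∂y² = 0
Coefficients: A = -60.48, B = 24.63, C = -5. B² - 4AC = -602.9631, which is negative, so the equation is elliptic.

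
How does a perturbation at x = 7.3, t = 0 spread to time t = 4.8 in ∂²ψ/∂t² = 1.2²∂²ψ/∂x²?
Domain of influence: [1.54, 13.06]. Data at x = 7.3 spreads outward at speed 1.2.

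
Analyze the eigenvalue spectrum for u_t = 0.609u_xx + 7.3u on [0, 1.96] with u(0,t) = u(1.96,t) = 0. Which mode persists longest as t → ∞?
Eigenvalues: λₙ = 0.609n²π²/1.96² - 7.3.
First three modes:
  n=1: λ₁ = 0.609π²/1.96² - 7.3 ≈ -5.735
  n=2: λ₂ = 2.436π²/1.96² - 7.3 ≈ -1.042
  n=3: λ₃ = 5.481π²/1.96² - 7.3 ≈ 6.781
Since 0.609π²/1.96² ≈ 1.565 < 7.3, λ₁ < 0.
The n=1 mode grows fastest (−λₙ is largest for n=1) → dominates.
Asymptotic: u ~ c₁ sin(πx/1.96) e^{5.735t} (exponential growth at rate −λ₁ ≈ 5.735).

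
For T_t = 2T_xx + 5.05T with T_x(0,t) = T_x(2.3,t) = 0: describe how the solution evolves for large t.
T grows unboundedly. With Neumann BCs the constant mode has diffusion eigenvalue 0, so any r > 0 makes it grow like e^(5.05t); solution grows exponentially.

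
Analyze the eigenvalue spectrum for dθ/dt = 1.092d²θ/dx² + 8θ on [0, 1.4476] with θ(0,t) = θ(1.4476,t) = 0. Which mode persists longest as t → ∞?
Eigenvalues: λₙ = 1.092n²π²/1.4476² - 8.
First three modes:
  n=1: λ₁ = 1.092π²/1.4476² - 8 ≈ -2.857
  n=2: λ₂ = 4.368π²/1.4476² - 8 ≈ 12.572
  n=3: λ₃ = 9.828π²/1.4476² - 8 ≈ 38.288
Since 1.092π²/1.4476² ≈ 5.143 < 8, λ₁ < 0.
The n=1 mode grows fastest (−λₙ is largest for n=1) → dominates.
Asymptotic: θ ~ c₁ sin(πx/1.4476) e^{2.857t} (exponential growth at rate −λ₁ ≈ 2.857).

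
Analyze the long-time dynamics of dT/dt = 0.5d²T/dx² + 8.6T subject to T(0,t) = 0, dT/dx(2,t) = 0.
Long-time behavior: T grows unboundedly. Reaction dominates diffusion (r=8.6 > κπ²/(4L²)≈0.31); solution grows exponentially.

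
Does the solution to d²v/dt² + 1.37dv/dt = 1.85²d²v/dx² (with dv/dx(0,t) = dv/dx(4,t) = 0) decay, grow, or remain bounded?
v → constant (steady state). Damping (γ=1.37) dissipates the nonconstant modes; with Neumann BCs the spatial average obeys M''+γM'=0 and tends to a finite limit.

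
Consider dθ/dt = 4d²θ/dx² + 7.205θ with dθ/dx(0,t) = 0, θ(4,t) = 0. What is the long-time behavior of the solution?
As t → ∞, θ grows unboundedly. Reaction dominates diffusion (r=7.205 > κπ²/(4L²)≈0.62); solution grows exponentially.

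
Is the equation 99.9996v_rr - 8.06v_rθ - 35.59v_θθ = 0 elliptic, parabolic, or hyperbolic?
Computing B² - 4AC with A = 99.9996, B = -8.06, C = -35.59: discriminant = 14300.906656 (positive). Answer: hyperbolic.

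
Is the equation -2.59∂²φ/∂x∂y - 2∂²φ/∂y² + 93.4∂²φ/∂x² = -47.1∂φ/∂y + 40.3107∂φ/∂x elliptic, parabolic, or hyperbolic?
Rewriting in standard form: 93.4∂²φ/∂x² - 2.59∂²φ/∂x∂y - 2∂²φ/∂y² - 40.3107∂φ/∂x + 47.1∂φ/∂y = 0. Computing B² - 4AC with A = 93.4, B = -2.59, C = -2: discriminant = 753.9081 (positive). Answer: hyperbolic.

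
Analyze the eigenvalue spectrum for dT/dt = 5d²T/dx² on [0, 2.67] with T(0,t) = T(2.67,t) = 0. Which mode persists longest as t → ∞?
Eigenvalues: λₙ = 5n²π²/2.67².
First three modes:
  n=1: λ₁ = 5π²/2.67² ≈ 6.922
  n=2: λ₂ = 20π²/2.67² ≈ 27.689 (4× faster decay)
  n=3: λ₃ = 45π²/2.67² ≈ 62.3 (9× faster decay)
As t → ∞, higher modes decay exponentially faster. The n=1 mode dominates: T ~ c₁ sin(πx/2.67) e^{-λ₁t}.
Decay rate: λ₁ = 5π²/2.67² ≈ 6.922.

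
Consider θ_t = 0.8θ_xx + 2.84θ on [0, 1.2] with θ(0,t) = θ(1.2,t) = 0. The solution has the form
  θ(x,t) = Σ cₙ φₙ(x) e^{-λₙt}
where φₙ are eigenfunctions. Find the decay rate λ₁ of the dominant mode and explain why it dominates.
Eigenvalues: λₙ = 0.8n²π²/1.2² - 2.84.
First three modes:
  n=1: λ₁ = 0.8π²/1.2² - 2.84 ≈ 2.643
  n=2: λ₂ = 3.2π²/1.2² - 2.84 ≈ 19.092
  n=3: λ₃ = 7.2π²/1.2² - 2.84 ≈ 46.508
Since 0.8π²/1.2² ≈ 5.483 > 2.84, all λₙ > 0.
The n=1 mode decays slowest → dominates as t → ∞.
Asymptotic: θ ~ c₁ sin(πx/1.2) e^{-λ₁t} with decay rate λ₁ ≈ 2.643.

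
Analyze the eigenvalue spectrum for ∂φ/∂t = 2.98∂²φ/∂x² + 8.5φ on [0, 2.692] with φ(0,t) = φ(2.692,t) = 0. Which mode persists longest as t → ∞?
Eigenvalues: λₙ = 2.98n²π²/2.692² - 8.5.
First three modes:
  n=1: λ₁ = 2.98π²/2.692² - 8.5 ≈ -4.441
  n=2: λ₂ = 11.92π²/2.692² - 8.5 ≈ 7.734
  n=3: λ₃ = 26.82π²/2.692² - 8.5 ≈ 28.027
Since 2.98π²/2.692² ≈ 4.059 < 8.5, λ₁ < 0.
The n=1 mode grows fastest (−λₙ is largest for n=1) → dominates.
Asymptotic: φ ~ c₁ sin(πx/2.692) e^{4.441t} (exponential growth at rate −λ₁ ≈ 4.441).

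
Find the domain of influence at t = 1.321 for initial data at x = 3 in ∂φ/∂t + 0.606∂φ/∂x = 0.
At x = 3.800526. The characteristic carries data from (3, 0) to (3.800526, 1.321).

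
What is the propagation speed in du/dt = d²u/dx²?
Infinite. The heat equation is parabolic, not hyperbolic, so disturbances propagate instantly.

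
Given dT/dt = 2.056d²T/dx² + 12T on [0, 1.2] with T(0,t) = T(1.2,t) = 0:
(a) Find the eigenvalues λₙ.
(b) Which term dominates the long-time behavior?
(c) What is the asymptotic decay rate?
Eigenvalues: λₙ = 2.056n²π²/1.2² - 12.
First three modes:
  n=1: λ₁ = 2.056π²/1.2² - 12 ≈ 2.092
  n=2: λ₂ = 8.224π²/1.2² - 12 ≈ 44.366
  n=3: λ₃ = 18.504π²/1.2² - 12 ≈ 114.824
Since 2.056π²/1.2² ≈ 14.092 > 12, all λₙ > 0.
The n=1 mode decays slowest → dominates as t → ∞.
Asymptotic: T ~ c₁ sin(πx/1.2) e^{-λ₁t} with decay rate λ₁ ≈ 2.092.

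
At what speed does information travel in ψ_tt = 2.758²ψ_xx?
Speed = 2.758. Information travels along characteristics x = x₀ ± 2.758t.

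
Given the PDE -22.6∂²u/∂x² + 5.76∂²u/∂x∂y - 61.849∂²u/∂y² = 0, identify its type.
The second-order coefficients are A = -22.6, B = 5.76, C = -61.849. Since B² - 4AC = -5557.972 < 0, this is an elliptic PDE.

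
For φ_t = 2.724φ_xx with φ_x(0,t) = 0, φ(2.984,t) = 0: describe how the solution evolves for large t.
φ → 0. Heat escapes through the Dirichlet boundary.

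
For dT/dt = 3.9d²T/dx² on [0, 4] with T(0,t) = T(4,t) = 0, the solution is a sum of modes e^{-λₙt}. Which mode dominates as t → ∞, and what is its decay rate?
Eigenvalues: λₙ = 3.9n²π²/4².
First three modes:
  n=1: λ₁ = 3.9π²/4² ≈ 2.406
  n=2: λ₂ = 15.6π²/4² ≈ 9.623 (4× faster decay)
  n=3: λ₃ = 35.1π²/4² ≈ 21.651 (9× faster decay)
As t → ∞, higher modes decay exponentially faster. The n=1 mode dominates: T ~ c₁ sin(πx/4) e^{-λ₁t}.
Decay rate: λ₁ = 3.9π²/4² ≈ 2.406.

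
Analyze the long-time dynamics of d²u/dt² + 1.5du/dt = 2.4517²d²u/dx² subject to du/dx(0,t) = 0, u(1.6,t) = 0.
Long-time behavior: u → 0. Damping (γ=1.5) dissipates energy; oscillations decay exponentially.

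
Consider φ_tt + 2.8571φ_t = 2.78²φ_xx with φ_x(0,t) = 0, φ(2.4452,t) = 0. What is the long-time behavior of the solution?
As t → ∞, φ → 0. Damping (γ=2.8571) dissipates energy; oscillations decay exponentially.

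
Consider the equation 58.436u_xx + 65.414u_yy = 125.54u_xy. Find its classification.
Rewriting in standard form: 58.436u_xx - 125.54u_xy + 65.414u_yy = 0. Hyperbolic. (A = 58.436, B = -125.54, C = 65.414 gives B² - 4AC = 470.161584.)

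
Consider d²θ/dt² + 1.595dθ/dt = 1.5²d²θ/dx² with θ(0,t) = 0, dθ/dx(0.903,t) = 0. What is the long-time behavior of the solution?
As t → ∞, θ → 0. Damping (γ=1.595) dissipates energy; oscillations decay exponentially.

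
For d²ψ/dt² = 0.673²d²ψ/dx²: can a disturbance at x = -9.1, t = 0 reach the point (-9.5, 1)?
Yes. The domain of dependence is [-10.173, -8.827], and -9.1 ∈ [-10.173, -8.827].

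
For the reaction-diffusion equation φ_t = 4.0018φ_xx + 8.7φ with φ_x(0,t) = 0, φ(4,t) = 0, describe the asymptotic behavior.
φ grows unboundedly. Reaction dominates diffusion (r=8.7 > κπ²/(4L²)≈0.62); solution grows exponentially.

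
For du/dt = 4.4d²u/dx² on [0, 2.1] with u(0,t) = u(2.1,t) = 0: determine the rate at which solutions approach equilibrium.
Eigenvalues: λₙ = 4.4n²π²/2.1².
First three modes:
  n=1: λ₁ = 4.4π²/2.1² ≈ 9.847
  n=2: λ₂ = 17.6π²/2.1² ≈ 39.389 (4× faster decay)
  n=3: λ₃ = 39.6π²/2.1² ≈ 88.625 (9× faster decay)
As t → ∞, higher modes decay exponentially faster. The n=1 mode dominates: u ~ c₁ sin(πx/2.1) e^{-λ₁t}.
Decay rate: λ₁ = 4.4π²/2.1² ≈ 9.847.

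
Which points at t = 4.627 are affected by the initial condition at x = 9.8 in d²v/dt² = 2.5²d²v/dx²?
Domain of influence: [-1.7675, 21.3675]. Data at x = 9.8 spreads outward at speed 2.5.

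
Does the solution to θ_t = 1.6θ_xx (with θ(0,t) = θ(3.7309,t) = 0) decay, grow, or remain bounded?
θ → 0. Heat diffuses out through both boundaries.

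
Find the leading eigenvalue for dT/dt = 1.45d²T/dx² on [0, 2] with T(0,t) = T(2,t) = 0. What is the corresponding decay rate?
Eigenvalues: λₙ = 1.45n²π²/2².
First three modes:
  n=1: λ₁ = 1.45π²/2² ≈ 3.578
  n=2: λ₂ = 5.8π²/2² ≈ 14.311 (4× faster decay)
  n=3: λ₃ = 13.05π²/2² ≈ 32.2 (9× faster decay)
As t → ∞, higher modes decay exponentially faster. The n=1 mode dominates: T ~ c₁ sin(πx/2) e^{-λ₁t}.
Decay rate: λ₁ = 1.45π²/2² ≈ 3.578.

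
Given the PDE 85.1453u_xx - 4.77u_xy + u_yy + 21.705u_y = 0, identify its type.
The second-order coefficients are A = 85.1453, B = -4.77, C = 1. Since B² - 4AC = -317.8283 < 0, this is an elliptic PDE.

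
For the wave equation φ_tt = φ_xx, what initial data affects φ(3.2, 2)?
Domain of dependence: [1.2, 5.2]. Signals travel at speed 1, so data within |x - 3.2| ≤ 1·2 = 2 can reach the point.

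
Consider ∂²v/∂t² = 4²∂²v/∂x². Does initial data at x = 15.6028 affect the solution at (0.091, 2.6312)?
No. The domain of dependence is [-10.4338, 10.6158], and 15.6028 is outside this interval.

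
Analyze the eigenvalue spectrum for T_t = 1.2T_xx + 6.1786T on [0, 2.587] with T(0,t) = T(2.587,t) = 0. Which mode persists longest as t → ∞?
Eigenvalues: λₙ = 1.2n²π²/2.587² - 6.1786.
First three modes:
  n=1: λ₁ = 1.2π²/2.587² - 6.1786 ≈ -4.409
  n=2: λ₂ = 4.8π²/2.587² - 6.1786 ≈ 0.9
  n=3: λ₃ = 10.8π²/2.587² - 6.1786 ≈ 9.748
Since 1.2π²/2.587² ≈ 1.77 < 6.1786, λ₁ < 0.
The n=1 mode grows fastest (−λₙ is largest for n=1) → dominates.
Asymptotic: T ~ c₁ sin(πx/2.587) e^{4.409t} (exponential growth at rate −λ₁ ≈ 4.409).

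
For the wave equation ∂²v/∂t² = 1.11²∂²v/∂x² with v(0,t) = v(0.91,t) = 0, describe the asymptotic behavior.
v oscillates (no decay). Energy is conserved; the solution oscillates indefinitely as standing waves.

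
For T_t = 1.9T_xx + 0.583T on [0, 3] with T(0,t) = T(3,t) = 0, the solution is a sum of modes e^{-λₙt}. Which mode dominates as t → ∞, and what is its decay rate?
Eigenvalues: λₙ = 1.9n²π²/3² - 0.583.
First three modes:
  n=1: λ₁ = 1.9π²/3² - 0.583 ≈ 1.501
  n=2: λ₂ = 7.6π²/3² - 0.583 ≈ 7.751
  n=3: λ₃ = 17.1π²/3² - 0.583 ≈ 18.169
Since 1.9π²/3² ≈ 2.084 > 0.583, all λₙ > 0.
The n=1 mode decays slowest → dominates as t → ∞.
Asymptotic: T ~ c₁ sin(πx/3) e^{-λ₁t} with decay rate λ₁ ≈ 1.501.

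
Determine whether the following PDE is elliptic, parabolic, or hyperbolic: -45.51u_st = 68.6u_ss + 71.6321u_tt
Rewriting in standard form: -68.6u_ss - 45.51u_st - 71.6321u_tt = 0. Coefficients: A = -68.6, B = -45.51, C = -71.6321. B² - 4AC = -17584.68814, which is negative, so the equation is elliptic.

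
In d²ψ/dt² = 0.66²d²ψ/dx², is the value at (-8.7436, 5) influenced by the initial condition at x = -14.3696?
No. The domain of dependence is [-12.0436, -5.4436], and -14.3696 is outside this interval.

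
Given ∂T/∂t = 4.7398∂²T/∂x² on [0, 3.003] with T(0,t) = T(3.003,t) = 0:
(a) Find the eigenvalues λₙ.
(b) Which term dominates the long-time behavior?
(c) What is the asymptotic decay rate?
Eigenvalues: λₙ = 4.7398n²π²/3.003².
First three modes:
  n=1: λ₁ = 4.7398π²/3.003² ≈ 5.187
  n=2: λ₂ = 18.9592π²/3.003² ≈ 20.75 (4× faster decay)
  n=3: λ₃ = 42.6582π²/3.003² ≈ 46.687 (9× faster decay)
As t → ∞, higher modes decay exponentially faster. The n=1 mode dominates: T ~ c₁ sin(πx/3.003) e^{-λ₁t}.
Decay rate: λ₁ = 4.7398π²/3.003² ≈ 5.187.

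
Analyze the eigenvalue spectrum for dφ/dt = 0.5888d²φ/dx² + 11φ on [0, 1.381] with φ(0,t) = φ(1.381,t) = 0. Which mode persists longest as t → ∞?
Eigenvalues: λₙ = 0.5888n²π²/1.381² - 11.
First three modes:
  n=1: λ₁ = 0.5888π²/1.381² - 11 ≈ -7.953
  n=2: λ₂ = 2.3552π²/1.381² - 11 ≈ 1.188
  n=3: λ₃ = 5.2992π²/1.381² - 11 ≈ 16.423
Since 0.5888π²/1.381² ≈ 3.047 < 11, λ₁ < 0.
The n=1 mode grows fastest (−λₙ is largest for n=1) → dominates.
Asymptotic: φ ~ c₁ sin(πx/1.381) e^{7.953t} (exponential growth at rate −λ₁ ≈ 7.953).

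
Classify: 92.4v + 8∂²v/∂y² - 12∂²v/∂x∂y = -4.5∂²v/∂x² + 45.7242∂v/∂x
Rewriting in standard form: 4.5∂²v/∂x² - 12∂²v/∂x∂y + 8∂²v/∂y² - 45.7242∂v/∂x + 92.4v = 0. Parabolic (discriminant = 0).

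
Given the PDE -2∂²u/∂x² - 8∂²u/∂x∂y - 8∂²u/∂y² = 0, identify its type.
The second-order coefficients are A = -2, B = -8, C = -8. Since B² - 4AC = 0 = 0, this is a parabolic PDE.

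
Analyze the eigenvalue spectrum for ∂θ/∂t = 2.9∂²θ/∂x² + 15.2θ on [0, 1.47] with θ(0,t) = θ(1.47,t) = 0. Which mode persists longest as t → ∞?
Eigenvalues: λₙ = 2.9n²π²/1.47² - 15.2.
First three modes:
  n=1: λ₁ = 2.9π²/1.47² - 15.2 ≈ -1.955
  n=2: λ₂ = 11.6π²/1.47² - 15.2 ≈ 37.781
  n=3: λ₃ = 26.1π²/1.47² - 15.2 ≈ 104.008
Since 2.9π²/1.47² ≈ 13.245 < 15.2, λ₁ < 0.
The n=1 mode grows fastest (−λₙ is largest for n=1) → dominates.
Asymptotic: θ ~ c₁ sin(πx/1.47) e^{1.955t} (exponential growth at rate −λ₁ ≈ 1.955).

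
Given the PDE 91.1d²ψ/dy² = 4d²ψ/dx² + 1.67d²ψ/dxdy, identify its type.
Rewriting in standard form: -4d²ψ/dx² - 1.67d²ψ/dxdy + 91.1d²ψ/dy² = 0. The second-order coefficients are A = -4, B = -1.67, C = 91.1. Since B² - 4AC = 1460.3889 > 0, this is a hyperbolic PDE.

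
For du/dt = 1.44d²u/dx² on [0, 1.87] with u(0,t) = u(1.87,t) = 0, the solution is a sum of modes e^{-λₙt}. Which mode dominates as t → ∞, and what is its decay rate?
Eigenvalues: λₙ = 1.44n²π²/1.87².
First three modes:
  n=1: λ₁ = 1.44π²/1.87² ≈ 4.064
  n=2: λ₂ = 5.76π²/1.87² ≈ 16.257 (4× faster decay)
  n=3: λ₃ = 12.96π²/1.87² ≈ 36.578 (9× faster decay)
As t → ∞, higher modes decay exponentially faster. The n=1 mode dominates: u ~ c₁ sin(πx/1.87) e^{-λ₁t}.
Decay rate: λ₁ = 1.44π²/1.87² ≈ 4.064.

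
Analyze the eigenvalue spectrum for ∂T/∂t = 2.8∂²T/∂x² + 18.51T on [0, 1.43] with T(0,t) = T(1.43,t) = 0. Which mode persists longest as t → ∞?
Eigenvalues: λₙ = 2.8n²π²/1.43² - 18.51.
First three modes:
  n=1: λ₁ = 2.8π²/1.43² - 18.51 ≈ -4.996
  n=2: λ₂ = 11.2π²/1.43² - 18.51 ≈ 35.546
  n=3: λ₃ = 25.2π²/1.43² - 18.51 ≈ 103.117
Since 2.8π²/1.43² ≈ 13.514 < 18.51, λ₁ < 0.
The n=1 mode grows fastest (−λₙ is largest for n=1) → dominates.
Asymptotic: T ~ c₁ sin(πx/1.43) e^{4.996t} (exponential growth at rate −λ₁ ≈ 4.996).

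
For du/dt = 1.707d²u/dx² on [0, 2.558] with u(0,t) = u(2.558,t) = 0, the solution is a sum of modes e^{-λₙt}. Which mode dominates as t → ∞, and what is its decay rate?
Eigenvalues: λₙ = 1.707n²π²/2.558².
First three modes:
  n=1: λ₁ = 1.707π²/2.558² ≈ 2.575
  n=2: λ₂ = 6.828π²/2.558² ≈ 10.299 (4× faster decay)
  n=3: λ₃ = 15.363π²/2.558² ≈ 23.173 (9× faster decay)
As t → ∞, higher modes decay exponentially faster. The n=1 mode dominates: u ~ c₁ sin(πx/2.558) e^{-λ₁t}.
Decay rate: λ₁ = 1.707π²/2.558² ≈ 2.575.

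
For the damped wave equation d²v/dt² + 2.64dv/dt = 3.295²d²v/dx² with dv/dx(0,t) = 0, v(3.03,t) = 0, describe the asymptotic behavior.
v → 0. Damping (γ=2.64) dissipates energy; oscillations decay exponentially.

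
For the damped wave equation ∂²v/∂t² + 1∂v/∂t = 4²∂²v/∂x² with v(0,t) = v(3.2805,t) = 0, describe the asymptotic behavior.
v → 0. Damping (γ=1) dissipates energy; oscillations decay exponentially.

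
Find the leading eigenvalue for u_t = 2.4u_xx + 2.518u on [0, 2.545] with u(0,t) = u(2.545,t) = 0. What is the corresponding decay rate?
Eigenvalues: λₙ = 2.4n²π²/2.545² - 2.518.
First three modes:
  n=1: λ₁ = 2.4π²/2.545² - 2.518 ≈ 1.139
  n=2: λ₂ = 9.6π²/2.545² - 2.518 ≈ 12.11
  n=3: λ₃ = 21.6π²/2.545² - 2.518 ≈ 30.396
Since 2.4π²/2.545² ≈ 3.657 > 2.518, all λₙ > 0.
The n=1 mode decays slowest → dominates as t → ∞.
Asymptotic: u ~ c₁ sin(πx/2.545) e^{-λ₁t} with decay rate λ₁ ≈ 1.139.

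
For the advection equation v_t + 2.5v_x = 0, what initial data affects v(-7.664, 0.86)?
A single point: x = -9.814. The characteristic through (-7.664, 0.86) is x - 2.5t = const, so x = -7.664 - 2.5·0.86 = -9.814.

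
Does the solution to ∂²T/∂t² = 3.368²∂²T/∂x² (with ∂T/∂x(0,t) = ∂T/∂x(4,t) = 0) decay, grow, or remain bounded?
T oscillates about a mean that drifts linearly in t (generically unbounded; no decay). There is no damping, so the nonconstant modes persist as standing waves (energy conserved, no decay). But with Neumann conditions at both ends the constant mode has eigenvalue 0: the spatial mean M(t) of T satisfies M'' = 0, so M(t) = M(0) + M'(0)·t. Unless the initial velocity has zero mean (∫T_t(x,0)dx = 0), the solution grows linearly in t (unbounded, though not exponentially); if it does have zero mean, the solution stays bounded and simply oscillates.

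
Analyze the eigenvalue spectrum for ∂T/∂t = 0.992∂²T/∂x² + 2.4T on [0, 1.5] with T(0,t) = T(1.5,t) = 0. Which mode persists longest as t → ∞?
Eigenvalues: λₙ = 0.992n²π²/1.5² - 2.4.
First three modes:
  n=1: λ₁ = 0.992π²/1.5² - 2.4 ≈ 1.951
  n=2: λ₂ = 3.968π²/1.5² - 2.4 ≈ 15.006
  n=3: λ₃ = 8.928π²/1.5² - 2.4 ≈ 36.763
Since 0.992π²/1.5² ≈ 4.351 > 2.4, all λₙ > 0.
The n=1 mode decays slowest → dominates as t → ∞.
Asymptotic: T ~ c₁ sin(πx/1.5) e^{-λ₁t} with decay rate λ₁ ≈ 1.951.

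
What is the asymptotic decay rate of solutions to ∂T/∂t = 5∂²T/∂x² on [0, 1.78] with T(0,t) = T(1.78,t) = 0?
Eigenvalues: λₙ = 5n²π²/1.78².
First three modes:
  n=1: λ₁ = 5π²/1.78² ≈ 15.575
  n=2: λ₂ = 20π²/1.78² ≈ 62.3 (4× faster decay)
  n=3: λ₃ = 45π²/1.78² ≈ 140.176 (9× faster decay)
As t → ∞, higher modes decay exponentially faster. The n=1 mode dominates: T ~ c₁ sin(πx/1.78) e^{-λ₁t}.
Decay rate: λ₁ = 5π²/1.78² ≈ 15.575.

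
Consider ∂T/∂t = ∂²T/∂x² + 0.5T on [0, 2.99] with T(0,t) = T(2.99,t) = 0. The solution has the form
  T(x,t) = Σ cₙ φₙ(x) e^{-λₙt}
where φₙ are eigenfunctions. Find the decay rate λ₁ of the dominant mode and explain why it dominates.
Eigenvalues: λₙ = n²π²/2.99² - 0.5.
First three modes:
  n=1: λ₁ = π²/2.99² - 0.5 ≈ 0.604
  n=2: λ₂ = 4π²/2.99² - 0.5 ≈ 3.916
  n=3: λ₃ = 9π²/2.99² - 0.5 ≈ 9.436
Since π²/2.99² ≈ 1.104 > 0.5, all λₙ > 0.
The n=1 mode decays slowest → dominates as t → ∞.
Asymptotic: T ~ c₁ sin(πx/2.99) e^{-λ₁t} with decay rate λ₁ ≈ 0.604.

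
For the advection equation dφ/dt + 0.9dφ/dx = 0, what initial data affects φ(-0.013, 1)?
A single point: x = -0.913. The characteristic through (-0.013, 1) is x - 0.9t = const, so x = -0.013 - 0.9·1 = -0.913.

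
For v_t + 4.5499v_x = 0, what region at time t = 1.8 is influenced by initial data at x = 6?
At x = 14.18982. The characteristic carries data from (6, 0) to (14.18982, 1.8).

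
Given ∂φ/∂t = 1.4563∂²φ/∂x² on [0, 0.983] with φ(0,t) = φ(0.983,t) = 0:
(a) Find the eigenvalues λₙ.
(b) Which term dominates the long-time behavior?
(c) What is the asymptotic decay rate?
Eigenvalues: λₙ = 1.4563n²π²/0.983².
First three modes:
  n=1: λ₁ = 1.4563π²/0.983² ≈ 14.875
  n=2: λ₂ = 5.8252π²/0.983² ≈ 59.498 (4× faster decay)
  n=3: λ₃ = 13.1067π²/0.983² ≈ 133.871 (9× faster decay)
As t → ∞, higher modes decay exponentially faster. The n=1 mode dominates: φ ~ c₁ sin(πx/0.983) e^{-λ₁t}.
Decay rate: λ₁ = 1.4563π²/0.983² ≈ 14.875.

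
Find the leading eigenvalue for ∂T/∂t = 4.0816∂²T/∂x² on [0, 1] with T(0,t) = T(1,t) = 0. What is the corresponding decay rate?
Eigenvalues: λₙ = 4.0816n²π².
First three modes:
  n=1: λ₁ = 4.0816π² ≈ 40.284
  n=2: λ₂ = 16.3264π² ≈ 161.135 (4× faster decay)
  n=3: λ₃ = 36.7344π² ≈ 362.554 (9× faster decay)
As t → ∞, higher modes decay exponentially faster. The n=1 mode dominates: T ~ c₁ sin(πx) e^{-λ₁t}.
Decay rate: λ₁ = 4.0816π² ≈ 40.284.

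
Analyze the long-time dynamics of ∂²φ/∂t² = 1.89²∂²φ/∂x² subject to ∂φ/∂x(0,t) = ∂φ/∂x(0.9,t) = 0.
Long-time behavior: φ oscillates about a mean that drifts linearly in t (generically unbounded; no decay). There is no damping, so the nonconstant modes persist as standing waves (energy conserved, no decay). But with Neumann conditions at both ends the constant mode has eigenvalue 0: the spatial mean M(t) of φ satisfies M'' = 0, so M(t) = M(0) + M'(0)·t. Unless the initial velocity has zero mean (∫φ_t(x,0)dx = 0), the solution grows linearly in t (unbounded, though not exponentially); if it does have zero mean, the solution stays bounded and simply oscillates.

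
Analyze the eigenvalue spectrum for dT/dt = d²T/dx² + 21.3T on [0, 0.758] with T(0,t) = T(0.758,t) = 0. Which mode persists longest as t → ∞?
Eigenvalues: λₙ = n²π²/0.758² - 21.3.
First three modes:
  n=1: λ₁ = π²/0.758² - 21.3 ≈ -4.122
  n=2: λ₂ = 4π²/0.758² - 21.3 ≈ 47.41
  n=3: λ₃ = 9π²/0.758² - 21.3 ≈ 133.298
Since π²/0.758² ≈ 17.178 < 21.3, λ₁ < 0.
The n=1 mode grows fastest (−λₙ is largest for n=1) → dominates.
Asymptotic: T ~ c₁ sin(πx/0.758) e^{4.122t} (exponential growth at rate −λ₁ ≈ 4.122).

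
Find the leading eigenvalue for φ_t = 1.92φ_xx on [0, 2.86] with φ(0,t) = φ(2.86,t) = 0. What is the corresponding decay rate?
Eigenvalues: λₙ = 1.92n²π²/2.86².
First three modes:
  n=1: λ₁ = 1.92π²/2.86² ≈ 2.317
  n=2: λ₂ = 7.68π²/2.86² ≈ 9.267 (4× faster decay)
  n=3: λ₃ = 17.28π²/2.86² ≈ 20.85 (9× faster decay)
As t → ∞, higher modes decay exponentially faster. The n=1 mode dominates: φ ~ c₁ sin(πx/2.86) e^{-λ₁t}.
Decay rate: λ₁ = 1.92π²/2.86² ≈ 2.317.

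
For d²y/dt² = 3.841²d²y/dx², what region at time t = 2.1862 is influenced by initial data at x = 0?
Domain of influence: [-8.3971942, 8.3971942]. Data at x = 0 spreads outward at speed 3.841.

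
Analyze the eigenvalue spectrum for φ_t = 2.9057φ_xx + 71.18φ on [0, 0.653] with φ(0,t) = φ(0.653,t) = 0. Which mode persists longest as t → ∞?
Eigenvalues: λₙ = 2.9057n²π²/0.653² - 71.18.
First three modes:
  n=1: λ₁ = 2.9057π²/0.653² - 71.18 ≈ -3.925
  n=2: λ₂ = 11.6228π²/0.653² - 71.18 ≈ 197.84
  n=3: λ₃ = 26.1513π²/0.653² - 71.18 ≈ 534.114
Since 2.9057π²/0.653² ≈ 67.255 < 71.18, λ₁ < 0.
The n=1 mode grows fastest (−λₙ is largest for n=1) → dominates.
Asymptotic: φ ~ c₁ sin(πx/0.653) e^{3.925t} (exponential growth at rate −λ₁ ≈ 3.925).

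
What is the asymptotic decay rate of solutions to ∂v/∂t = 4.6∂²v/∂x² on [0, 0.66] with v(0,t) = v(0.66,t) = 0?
Eigenvalues: λₙ = 4.6n²π²/0.66².
First three modes:
  n=1: λ₁ = 4.6π²/0.66² ≈ 104.224
  n=2: λ₂ = 18.4π²/0.66² ≈ 416.898 (4× faster decay)
  n=3: λ₃ = 41.4π²/0.66² ≈ 938.02 (9× faster decay)
As t → ∞, higher modes decay exponentially faster. The n=1 mode dominates: v ~ c₁ sin(πx/0.66) e^{-λ₁t}.
Decay rate: λ₁ = 4.6π²/0.66² ≈ 104.224.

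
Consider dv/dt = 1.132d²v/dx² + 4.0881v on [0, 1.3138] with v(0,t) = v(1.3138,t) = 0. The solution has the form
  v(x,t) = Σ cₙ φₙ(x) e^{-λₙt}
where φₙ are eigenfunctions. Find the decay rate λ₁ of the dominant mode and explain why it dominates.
Eigenvalues: λₙ = 1.132n²π²/1.3138² - 4.0881.
First three modes:
  n=1: λ₁ = 1.132π²/1.3138² - 4.0881 ≈ 2.385
  n=2: λ₂ = 4.528π²/1.3138² - 4.0881 ≈ 21.803
  n=3: λ₃ = 10.188π²/1.3138² - 4.0881 ≈ 54.166
Since 1.132π²/1.3138² ≈ 6.473 > 4.0881, all λₙ > 0.
The n=1 mode decays slowest → dominates as t → ∞.
Asymptotic: v ~ c₁ sin(πx/1.3138) e^{-λ₁t} with decay rate λ₁ ≈ 2.385.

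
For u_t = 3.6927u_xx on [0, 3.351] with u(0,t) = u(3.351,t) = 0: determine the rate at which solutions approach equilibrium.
Eigenvalues: λₙ = 3.6927n²π²/3.351².
First three modes:
  n=1: λ₁ = 3.6927π²/3.351² ≈ 3.246
  n=2: λ₂ = 14.7708π²/3.351² ≈ 12.982 (4× faster decay)
  n=3: λ₃ = 33.2343π²/3.351² ≈ 29.21 (9× faster decay)
As t → ∞, higher modes decay exponentially faster. The n=1 mode dominates: u ~ c₁ sin(πx/3.351) e^{-λ₁t}.
Decay rate: λ₁ = 3.6927π²/3.351² ≈ 3.246.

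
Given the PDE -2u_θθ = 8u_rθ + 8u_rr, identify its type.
Rewriting in standard form: -8u_rr - 8u_rθ - 2u_θθ = 0. The second-order coefficients are A = -8, B = -8, C = -2. Since B² - 4AC = 0 = 0, this is a parabolic PDE.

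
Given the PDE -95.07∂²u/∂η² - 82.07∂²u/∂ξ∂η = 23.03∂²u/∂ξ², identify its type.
Rewriting in standard form: -23.03∂²u/∂ξ² - 82.07∂²u/∂ξ∂η - 95.07∂²u/∂η² = 0. The second-order coefficients are A = -23.03, B = -82.07, C = -95.07. Since B² - 4AC = -2022.3635 < 0, this is an elliptic PDE.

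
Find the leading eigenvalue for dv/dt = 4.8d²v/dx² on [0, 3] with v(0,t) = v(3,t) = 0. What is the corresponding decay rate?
Eigenvalues: λₙ = 4.8n²π²/3².
First three modes:
  n=1: λ₁ = 4.8π²/3² ≈ 5.264
  n=2: λ₂ = 19.2π²/3² ≈ 21.055 (4× faster decay)
  n=3: λ₃ = 43.2π²/3² ≈ 47.374 (9× faster decay)
As t → ∞, higher modes decay exponentially faster. The n=1 mode dominates: v ~ c₁ sin(πx/3) e^{-λ₁t}.
Decay rate: λ₁ = 4.8π²/3² ≈ 5.264.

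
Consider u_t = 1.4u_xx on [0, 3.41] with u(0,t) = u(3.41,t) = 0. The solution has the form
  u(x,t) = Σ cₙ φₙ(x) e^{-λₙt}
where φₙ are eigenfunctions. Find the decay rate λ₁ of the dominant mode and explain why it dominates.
Eigenvalues: λₙ = 1.4n²π²/3.41².
First three modes:
  n=1: λ₁ = 1.4π²/3.41² ≈ 1.188
  n=2: λ₂ = 5.6π²/3.41² ≈ 4.753 (4× faster decay)
  n=3: λ₃ = 12.6π²/3.41² ≈ 10.695 (9× faster decay)
As t → ∞, higher modes decay exponentially faster. The n=1 mode dominates: u ~ c₁ sin(πx/3.41) e^{-λ₁t}.
Decay rate: λ₁ = 1.4π²/3.41² ≈ 1.188.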